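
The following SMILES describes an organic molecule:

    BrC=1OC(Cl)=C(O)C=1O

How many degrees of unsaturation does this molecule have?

Degree of unsaturation = (number of rings) + (number of π bonds).
Ring closures in the SMILES: 1.
π bonds: 2 double bonds (each 1 DoU) → 2 DoU from unsaturation.
Total DoU = 1 + 2 = 3.

3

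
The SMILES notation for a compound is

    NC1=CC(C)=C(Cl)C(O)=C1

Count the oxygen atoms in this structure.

1

Scan the SMILES for O atoms (remember two-letter symbols like Cl and Br are single atoms).
Oxygen count: 1.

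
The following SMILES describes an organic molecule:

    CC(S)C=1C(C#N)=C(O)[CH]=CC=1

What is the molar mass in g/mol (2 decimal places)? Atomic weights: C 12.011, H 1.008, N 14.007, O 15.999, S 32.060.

179.24 g/mol

First, the molecular formula is C9H9NOS (counting implicit H from valence).
  C: 9 × 12.011 = 108.099
  H: 9 × 1.008 = 9.072
  N: 1 × 14.007 = 14.007
  O: 1 × 15.999 = 15.999
  S: 1 × 32.060 = 32.060
Sum: 9×12.011 + 9×1.008 + 1×14.007 + 1×15.999 + 1×32.060 = 179.237 → 179.24 g/mol.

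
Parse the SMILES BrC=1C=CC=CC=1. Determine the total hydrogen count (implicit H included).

Walk through each heavy atom and fill implicit hydrogens from standard valence (C 4, N 3, O 2, S 2, halogen 1):
  atom 1: Br (halogen, monovalent) → 0 H
  atom 2: C, bond orders sum to 4 (valence 4) → 0 H
  atom 3: C, bond orders sum to 3 (valence 4) → 1 H
  atom 4: C, bond orders sum to 3 (valence 4) → 1 H
  atom 5: C, bond orders sum to 3 (valence 4) → 1 H
  atom 6: C, bond orders sum to 3 (valence 4) → 1 H
  atom 7: C, bond orders sum to 3 (valence 4) → 1 H
Total hydrogens: 5.

5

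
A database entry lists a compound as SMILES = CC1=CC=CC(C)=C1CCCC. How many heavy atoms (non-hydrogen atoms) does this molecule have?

Every atom symbol written in the SMILES (organic subset) is one heavy atom; implicit H are not written.
Heavy atoms by element → C:12.
Total: 12.

12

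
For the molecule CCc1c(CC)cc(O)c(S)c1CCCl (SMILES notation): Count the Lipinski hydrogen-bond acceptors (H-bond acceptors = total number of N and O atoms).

N atoms: 0; O atoms: 1.
Lipinski HBA = 0 + 1 = 1.

1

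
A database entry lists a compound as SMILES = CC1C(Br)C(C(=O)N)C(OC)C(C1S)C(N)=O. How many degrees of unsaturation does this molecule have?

3

Molecular formula: C10H17BrN2O3S.
DoU = (2C + 2 + N − H − X) / 2, where X is the halogen count and O/S are ignored.
    = (2·10 + 2 + 2 − 17 − 1) / 2 = 6 / 2 = 3.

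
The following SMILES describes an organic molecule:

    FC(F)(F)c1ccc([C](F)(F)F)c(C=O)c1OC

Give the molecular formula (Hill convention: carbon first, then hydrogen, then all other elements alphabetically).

Walk through each heavy atom and fill implicit hydrogens from standard valence (C 4, N 3, O 2, S 2, halogen 1); for lowercase aromatic atoms, an aromatic c carries 1 H when it has two neighbours and 0 H with three, and aromatic n carries 0 H:
  atom 1: F (halogen, monovalent) → 0 H
  atom 2: C, bond orders sum to 4 (valence 4) → 0 H
  atom 3: F (halogen, monovalent) → 0 H
  atom 4: F (halogen, monovalent) → 0 H
  atom 5: aromatic c, 3 neighbours → 0 H
  atom 6: aromatic c, 2 neighbours → 1 H
  atom 7: aromatic c, 2 neighbours → 1 H
  atom 8: aromatic c, 3 neighbours → 0 H
  atom 9: C with explicit H count 0
  atom 10: F (halogen, monovalent) → 0 H
  atom 11: F (halogen, monovalent) → 0 H
  atom 12: F (halogen, monovalent) → 0 H
  atom 13: aromatic c, 3 neighbours → 0 H
  atom 14: C, bond orders sum to 3 (valence 4) → 1 H
  atom 15: O, bond orders sum to 2 (valence 2) → 0 H
  atom 16: aromatic c, 3 neighbours → 0 H
  atom 17: O, bond orders sum to 2 (valence 2) → 0 H
  atom 18: C, bond orders sum to 1 (valence 4) → 3 H
Totals → C:10, H:6, F:6, O:2.

C10H6F6O2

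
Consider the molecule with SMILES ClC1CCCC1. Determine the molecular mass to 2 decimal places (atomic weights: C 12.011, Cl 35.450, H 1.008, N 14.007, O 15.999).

104.58 g/mol

First, the molecular formula is C5H9Cl (counting implicit H from valence).
  C: 5 × 12.011 = 60.055
  Cl: 1 × 35.450 = 35.450
  H: 9 × 1.008 = 9.072
Sum: 5×12.011 + 1×35.450 + 9×1.008 = 104.577 → 104.58 g/mol.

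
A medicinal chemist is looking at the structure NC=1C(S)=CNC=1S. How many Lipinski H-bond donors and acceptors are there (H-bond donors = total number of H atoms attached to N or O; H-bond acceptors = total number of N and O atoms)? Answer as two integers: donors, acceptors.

3, 2

Donors: find every N or O and count the H atoms it carries.
  atom 1 (N): bond orders sum to 1 → 2 H
  atom 6 (N): bond orders sum to 2 → 1 H
Lipinski HBD = 3.
Acceptors: N atoms = 2, O atoms = 0 → HBA = 2.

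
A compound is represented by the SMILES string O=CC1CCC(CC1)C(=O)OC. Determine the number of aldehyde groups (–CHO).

The aldehyde motif appears at heavy-atom position 2 in the SMILES.
Other groups present: 1 ester.
Aldehyde count: 1.

1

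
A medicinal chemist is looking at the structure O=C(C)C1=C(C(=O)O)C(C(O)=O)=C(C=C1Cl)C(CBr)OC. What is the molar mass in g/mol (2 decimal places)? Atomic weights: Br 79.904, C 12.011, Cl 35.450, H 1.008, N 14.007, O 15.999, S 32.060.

379.59 g/mol

First, the molecular formula is C13H12BrClO6 (counting implicit H from valence).
  Br: 1 × 79.904 = 79.904
  C: 13 × 12.011 = 156.143
  Cl: 1 × 35.450 = 35.450
  H: 12 × 1.008 = 12.096
  O: 6 × 15.999 = 95.994
Sum: 1×79.904 + 13×12.011 + 1×35.450 + 12×1.008 + 6×15.999 = 379.587 → 379.59 g/mol.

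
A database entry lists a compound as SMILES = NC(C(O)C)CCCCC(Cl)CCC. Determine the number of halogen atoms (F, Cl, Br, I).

Halogen atoms appear at heavy-atom position 11 (1×Cl).
Other groups present: 1 hydroxyl, 1 primary amine.
Halogen count: 1.

1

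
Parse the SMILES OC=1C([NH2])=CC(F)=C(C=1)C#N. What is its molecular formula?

C7H5FN2O

Walk through each heavy atom and fill implicit hydrogens from standard valence (C 4, N 3, O 2, S 2, halogen 1):
  atom 1: O, bond orders sum to 1 (valence 2) → 1 H
  atom 2: C, bond orders sum to 4 (valence 4) → 0 H
  atom 3: C, bond orders sum to 4 (valence 4) → 0 H
  atom 4: N with explicit H count 2
  atom 5: C, bond orders sum to 3 (valence 4) → 1 H
  atom 6: C, bond orders sum to 4 (valence 4) → 0 H
  atom 7: F (halogen, monovalent) → 0 H
  atom 8: C, bond orders sum to 4 (valence 4) → 0 H
  atom 9: C, bond orders sum to 3 (valence 4) → 1 H
  atom 10: C, bond orders sum to 4 (valence 4) → 0 H
  atom 11: N, bond orders sum to 3 (valence 3) → 0 H
Totals → C:7, H:5, F:1, N:2, O:1.
In Hill order: C7H5FN2O.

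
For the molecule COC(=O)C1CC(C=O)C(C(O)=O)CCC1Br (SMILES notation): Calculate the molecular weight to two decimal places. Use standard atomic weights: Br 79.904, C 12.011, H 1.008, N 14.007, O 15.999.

First, the molecular formula is C11H15BrO5 (counting implicit H from valence).
  Br: 1 × 79.904 = 79.904
  C: 11 × 12.011 = 132.121
  H: 15 × 1.008 = 15.120
  O: 5 × 15.999 = 79.995
Sum: 1×79.904 + 11×12.011 + 15×1.008 + 5×15.999 = 307.140 → 307.14 g/mol.

307.14 g/mol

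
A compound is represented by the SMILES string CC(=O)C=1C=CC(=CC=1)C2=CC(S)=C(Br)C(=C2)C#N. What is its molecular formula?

C15H10BrNOS

Walk through each heavy atom and fill implicit hydrogens from standard valence (C 4, N 3, O 2, S 2, halogen 1):
  atom 1: C, bond orders sum to 1 (valence 4) → 3 H
  atom 2: C, bond orders sum to 4 (valence 4) → 0 H
  atom 3: O, bond orders sum to 2 (valence 2) → 0 H
  atom 4: C, bond orders sum to 4 (valence 4) → 0 H
  atom 5: C, bond orders sum to 3 (valence 4) → 1 H
  atom 6: C, bond orders sum to 3 (valence 4) → 1 H
  atom 7: C, bond orders sum to 4 (valence 4) → 0 H
  atom 8: C, bond orders sum to 3 (valence 4) → 1 H
  atom 9: C, bond orders sum to 3 (valence 4) → 1 H
  atom 10: C, bond orders sum to 4 (valence 4) → 0 H
  atom 11: C, bond orders sum to 3 (valence 4) → 1 H
  atom 12: C, bond orders sum to 4 (valence 4) → 0 H
  atom 13: S, bond orders sum to 1 (valence 2) → 1 H
  atom 14: C, bond orders sum to 4 (valence 4) → 0 H
  atom 15: Br (halogen, monovalent) → 0 H
  atom 16: C, bond orders sum to 4 (valence 4) → 0 H
  atom 17: C, bond orders sum to 3 (valence 4) → 1 H
  atom 18: C, bond orders sum to 4 (valence 4) → 0 H
  atom 19: N, bond orders sum to 3 (valence 3) → 0 H
Totals → C:15, H:10, Br:1, N:1, O:1, S:1.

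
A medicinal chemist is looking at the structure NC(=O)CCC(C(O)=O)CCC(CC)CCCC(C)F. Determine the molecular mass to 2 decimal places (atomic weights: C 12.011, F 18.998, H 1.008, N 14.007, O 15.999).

First, the molecular formula is C15H28FNO3 (counting implicit H from valence).
  C: 15 × 12.011 = 180.165
  F: 1 × 18.998 = 18.998
  H: 28 × 1.008 = 28.224
  N: 1 × 14.007 = 14.007
  O: 3 × 15.999 = 47.997
Sum: 15×12.011 + 1×18.998 + 28×1.008 + 1×14.007 + 3×15.999 = 289.391 → 289.39 g/mol.

289.39 g/mol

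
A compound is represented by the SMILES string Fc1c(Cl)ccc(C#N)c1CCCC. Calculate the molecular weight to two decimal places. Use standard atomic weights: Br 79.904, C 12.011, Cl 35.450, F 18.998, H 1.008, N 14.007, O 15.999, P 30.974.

First, the molecular formula is C11H11ClFN (counting implicit H from valence).
  C: 11 × 12.011 = 132.121
  Cl: 1 × 35.450 = 35.450
  F: 1 × 18.998 = 18.998
  H: 11 × 1.008 = 11.088
  N: 1 × 14.007 = 14.007
Sum: 11×12.011 + 1×35.450 + 1×18.998 + 11×1.008 + 1×14.007 = 211.664 → 211.66 g/mol.

211.66 g/mol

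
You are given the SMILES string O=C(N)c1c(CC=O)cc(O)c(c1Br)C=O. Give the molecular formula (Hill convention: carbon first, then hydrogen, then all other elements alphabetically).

Walk through each heavy atom and fill implicit hydrogens from standard valence (C 4, N 3, O 2, S 2, halogen 1); for lowercase aromatic atoms, an aromatic c carries 1 H when it has two neighbours and 0 H with three, and aromatic n carries 0 H:
  atom 1: O, bond orders sum to 2 (valence 2) → 0 H
  atom 2: C, bond orders sum to 4 (valence 4) → 0 H
  atom 3: N, bond orders sum to 1 (valence 3) → 2 H
  atom 4: aromatic c, 3 neighbours → 0 H
  atom 5: aromatic c, 3 neighbours → 0 H
  atom 6: C, bond orders sum to 2 (valence 4) → 2 H
  atom 7: C, bond orders sum to 3 (valence 4) → 1 H
  atom 8: O, bond orders sum to 2 (valence 2) → 0 H
  atom 9: aromatic c, 2 neighbours → 1 H
  atom 10: aromatic c, 3 neighbours → 0 H
  atom 11: O, bond orders sum to 1 (valence 2) → 1 H
  atom 12: aromatic c, 3 neighbours → 0 H
  atom 13: aromatic c, 3 neighbours → 0 H
  atom 14: Br (halogen, monovalent) → 0 H
  atom 15: C, bond orders sum to 3 (valence 4) → 1 H
  atom 16: O, bond orders sum to 2 (valence 2) → 0 H
Totals → C:10, H:8, Br:1, N:1, O:4.
In Hill order: C10H8BrNO4.

C10H8BrNO4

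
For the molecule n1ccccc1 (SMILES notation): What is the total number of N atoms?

1

Scan the SMILES for N atoms (remember two-letter symbols like Cl and Br are single atoms).
Nitrogen count: 1.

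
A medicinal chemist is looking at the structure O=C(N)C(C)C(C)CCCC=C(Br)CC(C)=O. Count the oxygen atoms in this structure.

2

Scan the SMILES for O atoms (remember two-letter symbols like Cl and Br are single atoms).
Oxygen count: 2.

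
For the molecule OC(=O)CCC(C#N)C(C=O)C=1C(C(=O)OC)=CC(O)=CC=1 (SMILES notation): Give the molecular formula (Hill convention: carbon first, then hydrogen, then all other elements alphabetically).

Walk through each heavy atom and fill implicit hydrogens from standard valence (C 4, N 3, O 2, S 2, halogen 1):
  atom 1: O, bond orders sum to 1 (valence 2) → 1 H
  atom 2: C, bond orders sum to 4 (valence 4) → 0 H
  atom 3: O, bond orders sum to 2 (valence 2) → 0 H
  atom 4: C, bond orders sum to 2 (valence 4) → 2 H
  atom 5: C, bond orders sum to 2 (valence 4) → 2 H
  atom 6: C, bond orders sum to 3 (valence 4) → 1 H
  atom 7: C, bond orders sum to 4 (valence 4) → 0 H
  atom 8: N, bond orders sum to 3 (valence 3) → 0 H
  atom 9: C, bond orders sum to 3 (valence 4) → 1 H
  atom 10: C, bond orders sum to 3 (valence 4) → 1 H
  atom 11: O, bond orders sum to 2 (valence 2) → 0 H
  atom 12: C, bond orders sum to 4 (valence 4) → 0 H
  atom 13: C, bond orders sum to 4 (valence 4) → 0 H
  atom 14: C, bond orders sum to 4 (valence 4) → 0 H
  atom 15: O, bond orders sum to 2 (valence 2) → 0 H
  atom 16: O, bond orders sum to 2 (valence 2) → 0 H
  atom 17: C, bond orders sum to 1 (valence 4) → 3 H
  atom 18: C, bond orders sum to 3 (valence 4) → 1 H
  atom 19: C, bond orders sum to 4 (valence 4) → 0 H
  atom 20: O, bond orders sum to 1 (valence 2) → 1 H
  atom 21: C, bond orders sum to 3 (valence 4) → 1 H
  atom 22: C, bond orders sum to 3 (valence 4) → 1 H
Totals → C:15, H:15, N:1, O:6.
In Hill order: C15H15NO6.

C15H15NO6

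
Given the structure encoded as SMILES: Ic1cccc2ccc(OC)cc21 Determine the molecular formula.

C11H9IO

Walk through each heavy atom and fill implicit hydrogens from standard valence (C 4, N 3, O 2, S 2, halogen 1); for lowercase aromatic atoms, an aromatic c carries 1 H when it has two neighbours and 0 H with three, and aromatic n carries 0 H:
  atom 1: I (halogen, monovalent) → 0 H
  atom 2: aromatic c, 3 neighbours → 0 H
  atom 3: aromatic c, 2 neighbours → 1 H
  atom 4: aromatic c, 2 neighbours → 1 H
  atom 5: aromatic c, 2 neighbours → 1 H
  atom 6: aromatic c, 3 neighbours → 0 H
  atom 7: aromatic c, 2 neighbours → 1 H
  atom 8: aromatic c, 2 neighbours → 1 H
  atom 9: aromatic c, 3 neighbours → 0 H
  atom 10: O, bond orders sum to 2 (valence 2) → 0 H
  atom 11: C, bond orders sum to 1 (valence 4) → 3 H
  atom 12: aromatic c, 2 neighbours → 1 H
  atom 13: aromatic c, 3 neighbours → 0 H
Totals → C:11, H:9, I:1, O:1.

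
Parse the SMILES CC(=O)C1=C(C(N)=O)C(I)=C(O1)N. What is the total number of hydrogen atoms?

7

Walk through each heavy atom and fill implicit hydrogens from standard valence (C 4, N 3, O 2, S 2, halogen 1):
  atom 1: C, bond orders sum to 1 (valence 4) → 3 H
  atom 2: C, bond orders sum to 4 (valence 4) → 0 H
  atom 3: O, bond orders sum to 2 (valence 2) → 0 H
  atom 4: C, bond orders sum to 4 (valence 4) → 0 H
  atom 5: C, bond orders sum to 4 (valence 4) → 0 H
  atom 6: C, bond orders sum to 4 (valence 4) → 0 H
  atom 7: N, bond orders sum to 1 (valence 3) → 2 H
  atom 8: O, bond orders sum to 2 (valence 2) → 0 H
  atom 9: C, bond orders sum to 4 (valence 4) → 0 H
  atom 10: I (halogen, monovalent) → 0 H
  atom 11: C, bond orders sum to 4 (valence 4) → 0 H
  atom 12: O, bond orders sum to 2 (valence 2) → 0 H
  atom 13: N, bond orders sum to 1 (valence 3) → 2 H
Total hydrogens: 7.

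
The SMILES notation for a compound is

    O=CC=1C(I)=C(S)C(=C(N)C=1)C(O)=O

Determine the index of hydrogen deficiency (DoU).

Degree of unsaturation = (number of rings) + (number of π bonds).
Ring closures in the SMILES: 1.
π bonds: 5 double bonds (each 1 DoU) → 5 DoU from unsaturation.
Total DoU = 1 + 5 = 6.

6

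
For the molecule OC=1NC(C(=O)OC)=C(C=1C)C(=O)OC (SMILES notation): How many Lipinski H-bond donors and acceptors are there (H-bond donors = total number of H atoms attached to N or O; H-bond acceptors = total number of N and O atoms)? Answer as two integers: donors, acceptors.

2, 6

Donors: find every N or O and count the H atoms it carries.
  atom 1 (O): bond orders sum to 1 → 1 H
  atom 3 (N): bond orders sum to 2 → 1 H
  atom 6 (O): bond orders sum to 2 → 0 H
  atom 7 (O): bond orders sum to 2 → 0 H
  atom 13 (O): bond orders sum to 2 → 0 H
  atom 14 (O): bond orders sum to 2 → 0 H
Lipinski HBD = 2.
Acceptors: N atoms = 1, O atoms = 5 → HBA = 6.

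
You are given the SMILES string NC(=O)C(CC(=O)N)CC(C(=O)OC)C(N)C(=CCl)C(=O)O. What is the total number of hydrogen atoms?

Walk through each heavy atom and fill implicit hydrogens from standard valence (C 4, N 3, O 2, S 2, halogen 1):
  atom 1: N, bond orders sum to 1 (valence 3) → 2 H
  atom 2: C, bond orders sum to 4 (valence 4) → 0 H
  atom 3: O, bond orders sum to 2 (valence 2) → 0 H
  atom 4: C, bond orders sum to 3 (valence 4) → 1 H
  atom 5: C, bond orders sum to 2 (valence 4) → 2 H
  atom 6: C, bond orders sum to 4 (valence 4) → 0 H
  atom 7: O, bond orders sum to 2 (valence 2) → 0 H
  atom 8: N, bond orders sum to 1 (valence 3) → 2 H
  atom 9: C, bond orders sum to 2 (valence 4) → 2 H
  atom 10: C, bond orders sum to 3 (valence 4) → 1 H
  atom 11: C, bond orders sum to 4 (valence 4) → 0 H
  atom 12: O, bond orders sum to 2 (valence 2) → 0 H
  atom 13: O, bond orders sum to 2 (valence 2) → 0 H
  atom 14: C, bond orders sum to 1 (valence 4) → 3 H
  atom 15: C, bond orders sum to 3 (valence 4) → 1 H
  atom 16: N, bond orders sum to 1 (valence 3) → 2 H
  atom 17: C, bond orders sum to 4 (valence 4) → 0 H
  atom 18: C, bond orders sum to 3 (valence 4) → 1 H
  atom 19: Cl (halogen, monovalent) → 0 H
  atom 20: C, bond orders sum to 4 (valence 4) → 0 H
  atom 21: O, bond orders sum to 2 (valence 2) → 0 H
  atom 22: O, bond orders sum to 1 (valence 2) → 1 H
Total hydrogens: 18.

18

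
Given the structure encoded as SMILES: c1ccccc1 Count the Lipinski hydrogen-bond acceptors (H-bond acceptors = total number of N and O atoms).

N atoms: 0; O atoms: 0.
Lipinski HBA = 0 + 0 = 0.

0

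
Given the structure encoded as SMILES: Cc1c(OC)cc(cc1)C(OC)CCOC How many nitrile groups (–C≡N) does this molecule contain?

Scan the SMILES for the nitrile motif — none present.
Groups that are present: 3 ether.

0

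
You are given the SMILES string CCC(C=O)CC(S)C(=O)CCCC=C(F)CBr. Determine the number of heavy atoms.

Every atom symbol written in the SMILES (organic subset) is one heavy atom; implicit H are not written.
Heavy atoms by element → Br:1, C:13, F:1, O:2, S:1.
Total: 18.

18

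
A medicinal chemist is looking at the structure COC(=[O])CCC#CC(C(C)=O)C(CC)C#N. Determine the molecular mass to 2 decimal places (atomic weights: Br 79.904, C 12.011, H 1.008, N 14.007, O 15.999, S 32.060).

First, the molecular formula is C13H17NO3 (counting implicit H from valence).
  C: 13 × 12.011 = 156.143
  H: 17 × 1.008 = 17.136
  N: 1 × 14.007 = 14.007
  O: 3 × 15.999 = 47.997
Sum: 13×12.011 + 17×1.008 + 1×14.007 + 3×15.999 = 235.283 → 235.28 g/mol.

235.28 g/mol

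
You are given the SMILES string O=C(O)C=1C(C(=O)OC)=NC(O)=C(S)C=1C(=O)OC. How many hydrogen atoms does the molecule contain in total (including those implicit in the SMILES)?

9

Walk through each heavy atom and fill implicit hydrogens from standard valence (C 4, N 3, O 2, S 2, halogen 1):
  atom 1: O, bond orders sum to 2 (valence 2) → 0 H
  atom 2: C, bond orders sum to 4 (valence 4) → 0 H
  atom 3: O, bond orders sum to 1 (valence 2) → 1 H
  atom 4: C, bond orders sum to 4 (valence 4) → 0 H
  atom 5: C, bond orders sum to 4 (valence 4) → 0 H
  atom 6: C, bond orders sum to 4 (valence 4) → 0 H
  atom 7: O, bond orders sum to 2 (valence 2) → 0 H
  atom 8: O, bond orders sum to 2 (valence 2) → 0 H
  atom 9: C, bond orders sum to 1 (valence 4) → 3 H
  atom 10: N, bond orders sum to 3 (valence 3) → 0 H
  atom 11: C, bond orders sum to 4 (valence 4) → 0 H
  atom 12: O, bond orders sum to 1 (valence 2) → 1 H
  atom 13: C, bond orders sum to 4 (valence 4) → 0 H
  atom 14: S, bond orders sum to 1 (valence 2) → 1 H
  atom 15: C, bond orders sum to 4 (valence 4) → 0 H
  atom 16: C, bond orders sum to 4 (valence 4) → 0 H
  atom 17: O, bond orders sum to 2 (valence 2) → 0 H
  atom 18: O, bond orders sum to 2 (valence 2) → 0 H
  atom 19: C, bond orders sum to 1 (valence 4) → 3 H
Total hydrogens: 9.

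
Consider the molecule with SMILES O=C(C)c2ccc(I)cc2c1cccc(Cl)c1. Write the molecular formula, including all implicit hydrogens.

Walk through each heavy atom and fill implicit hydrogens from standard valence (C 4, N 3, O 2, S 2, halogen 1); for lowercase aromatic atoms, an aromatic c carries 1 H when it has two neighbours and 0 H with three, and aromatic n carries 0 H:
  atom 1: O, bond orders sum to 2 (valence 2) → 0 H
  atom 2: C, bond orders sum to 4 (valence 4) → 0 H
  atom 3: C, bond orders sum to 1 (valence 4) → 3 H
  atom 4: aromatic c, 3 neighbours → 0 H
  atom 5: aromatic c, 2 neighbours → 1 H
  atom 6: aromatic c, 2 neighbours → 1 H
  atom 7: aromatic c, 3 neighbours → 0 H
  atom 8: I (halogen, monovalent) → 0 H
  atom 9: aromatic c, 2 neighbours → 1 H
  atom 10: aromatic c, 3 neighbours → 0 H
  atom 11: aromatic c, 3 neighbours → 0 H
  atom 12: aromatic c, 2 neighbours → 1 H
  atom 13: aromatic c, 2 neighbours → 1 H
  atom 14: aromatic c, 2 neighbours → 1 H
  atom 15: aromatic c, 3 neighbours → 0 H
  atom 16: Cl (halogen, monovalent) → 0 H
  atom 17: aromatic c, 2 neighbours → 1 H
Totals → C:14, H:10, Cl:1, I:1, O:1.
In Hill order: C14H10ClIO.

C14H10ClIO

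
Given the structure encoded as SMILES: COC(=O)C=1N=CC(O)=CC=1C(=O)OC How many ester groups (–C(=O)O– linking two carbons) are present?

The ester motif appears at heavy-atom positions 3, 12 in the SMILES.
Other groups present: 1 hydroxyl.
Ester count: 2.

2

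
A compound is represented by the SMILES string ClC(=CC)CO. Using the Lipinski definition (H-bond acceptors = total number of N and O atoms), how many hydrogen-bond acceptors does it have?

1

N atoms: 0; O atoms: 1.
Lipinski HBA = 0 + 1 = 1.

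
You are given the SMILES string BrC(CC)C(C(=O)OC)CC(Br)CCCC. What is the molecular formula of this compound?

Walk through each heavy atom and fill implicit hydrogens from standard valence (C 4, N 3, O 2, S 2, halogen 1):
  atom 1: Br (halogen, monovalent) → 0 H
  atom 2: C, bond orders sum to 3 (valence 4) → 1 H
  atom 3: C, bond orders sum to 2 (valence 4) → 2 H
  atom 4: C, bond orders sum to 1 (valence 4) → 3 H
  atom 5: C, bond orders sum to 3 (valence 4) → 1 H
  atom 6: C, bond orders sum to 4 (valence 4) → 0 H
  atom 7: O, bond orders sum to 2 (valence 2) → 0 H
  atom 8: O, bond orders sum to 2 (valence 2) → 0 H
  atom 9: C, bond orders sum to 1 (valence 4) → 3 H
  atom 10: C, bond orders sum to 2 (valence 4) → 2 H
  atom 11: C, bond orders sum to 3 (valence 4) → 1 H
  atom 12: Br (halogen, monovalent) → 0 H
  atom 13: C, bond orders sum to 2 (valence 4) → 2 H
  atom 14: C, bond orders sum to 2 (valence 4) → 2 H
  atom 15: C, bond orders sum to 2 (valence 4) → 2 H
  atom 16: C, bond orders sum to 1 (valence 4) → 3 H
Totals → C:12, H:22, Br:2, O:2.
In Hill order: C12H22Br2O2.

C12H22Br2O2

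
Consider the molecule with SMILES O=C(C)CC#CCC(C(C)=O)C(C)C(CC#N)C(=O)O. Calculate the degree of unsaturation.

7

Molecular formula: C15H19NO4.
DoU = (2C + 2 + N − H − X) / 2, where X is the halogen count and O/S are ignored.
    = (2·15 + 2 + 1 − 19 − 0) / 2 = 14 / 2 = 7.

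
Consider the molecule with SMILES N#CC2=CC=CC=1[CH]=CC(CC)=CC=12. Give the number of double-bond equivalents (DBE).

9

Degree of unsaturation = (number of rings) + (number of π bonds).
Ring closures in the SMILES: 2.
π bonds: 5 double bonds (each 1 DoU), 1 triple bond (each 2 DoU) → 7 DoU from unsaturation.
Total DoU = 2 + 7 = 9.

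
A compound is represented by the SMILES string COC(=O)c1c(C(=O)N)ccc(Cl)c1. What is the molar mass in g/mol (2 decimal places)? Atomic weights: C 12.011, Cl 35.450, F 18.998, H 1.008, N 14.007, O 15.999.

213.62 g/mol

First, the molecular formula is C9H8ClNO3 (counting implicit H from valence).
  C: 9 × 12.011 = 108.099
  Cl: 1 × 35.450 = 35.450
  H: 8 × 1.008 = 8.064
  N: 1 × 14.007 = 14.007
  O: 3 × 15.999 = 47.997
Sum: 9×12.011 + 1×35.450 + 8×1.008 + 1×14.007 + 3×15.999 = 213.617 → 213.62 g/mol.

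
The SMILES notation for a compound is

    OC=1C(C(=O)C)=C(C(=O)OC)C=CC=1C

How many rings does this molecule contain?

1

In SMILES, each pair of matching ring-closure digits denotes one ring-closing bond; the number of such bonds equals the number of independent rings.
Ring-closure bonds here: 1.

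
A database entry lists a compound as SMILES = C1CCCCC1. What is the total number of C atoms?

6

Count every carbon token in the SMILES (each C, including those in ring-closure positions and inside branches).
Carbon count: 6.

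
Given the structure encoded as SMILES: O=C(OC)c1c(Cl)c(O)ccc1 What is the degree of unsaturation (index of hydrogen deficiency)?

5

Molecular formula: C8H7ClO3.
DoU = (2C + 2 + N − H − X) / 2, where X is the halogen count and O/S are ignored.
    = (2·8 + 2 + 0 − 7 − 1) / 2 = 10 / 2 = 5.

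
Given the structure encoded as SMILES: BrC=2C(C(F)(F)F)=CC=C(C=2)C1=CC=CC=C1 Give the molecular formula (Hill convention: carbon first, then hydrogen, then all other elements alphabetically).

Walk through each heavy atom and fill implicit hydrogens from standard valence (C 4, N 3, O 2, S 2, halogen 1):
  atom 1: Br (halogen, monovalent) → 0 H
  atom 2: C, bond orders sum to 4 (valence 4) → 0 H
  atom 3: C, bond orders sum to 4 (valence 4) → 0 H
  atom 4: C, bond orders sum to 4 (valence 4) → 0 H
  atom 5: F (halogen, monovalent) → 0 H
  atom 6: F (halogen, monovalent) → 0 H
  atom 7: F (halogen, monovalent) → 0 H
  atom 8: C, bond orders sum to 3 (valence 4) → 1 H
  atom 9: C, bond orders sum to 3 (valence 4) → 1 H
  atom 10: C, bond orders sum to 4 (valence 4) → 0 H
  atom 11: C, bond orders sum to 3 (valence 4) → 1 H
  atom 12: C, bond orders sum to 4 (valence 4) → 0 H
  atom 13: C, bond orders sum to 3 (valence 4) → 1 H
  atom 14: C, bond orders sum to 3 (valence 4) → 1 H
  atom 15: C, bond orders sum to 3 (valence 4) → 1 H
  atom 16: C, bond orders sum to 3 (valence 4) → 1 H
  atom 17: C, bond orders sum to 3 (valence 4) → 1 H
Totals → C:13, H:8, Br:1, F:3.
In Hill order: C13H8BrF3.

C13H8BrF3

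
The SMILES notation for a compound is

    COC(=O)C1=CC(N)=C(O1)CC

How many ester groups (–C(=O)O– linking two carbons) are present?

1

The ester motif appears at heavy-atom position 3 in the SMILES.
Other groups present: 1 primary amine.
Ester count: 1.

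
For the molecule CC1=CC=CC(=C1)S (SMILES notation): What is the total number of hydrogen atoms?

8

Walk through each heavy atom and fill implicit hydrogens from standard valence (C 4, N 3, O 2, S 2, halogen 1):
  atom 1: C, bond orders sum to 1 (valence 4) → 3 H
  atom 2: C, bond orders sum to 4 (valence 4) → 0 H
  atom 3: C, bond orders sum to 3 (valence 4) → 1 H
  atom 4: C, bond orders sum to 3 (valence 4) → 1 H
  atom 5: C, bond orders sum to 3 (valence 4) → 1 H
  atom 6: C, bond orders sum to 4 (valence 4) → 0 H
  atom 7: C, bond orders sum to 3 (valence 4) → 1 H
  atom 8: S, bond orders sum to 1 (valence 2) → 1 H
Total hydrogens: 8.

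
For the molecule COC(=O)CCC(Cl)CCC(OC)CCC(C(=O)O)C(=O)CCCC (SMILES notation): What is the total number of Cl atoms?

1

Scan the SMILES for Cl atoms (remember two-letter symbols like Cl and Br are single atoms).
Chlorine count: 1.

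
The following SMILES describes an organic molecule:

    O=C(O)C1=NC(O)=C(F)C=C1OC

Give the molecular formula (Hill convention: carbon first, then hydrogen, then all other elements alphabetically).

C7H6FNO4

Walk through each heavy atom and fill implicit hydrogens from standard valence (C 4, N 3, O 2, S 2, halogen 1):
  atom 1: O, bond orders sum to 2 (valence 2) → 0 H
  atom 2: C, bond orders sum to 4 (valence 4) → 0 H
  atom 3: O, bond orders sum to 1 (valence 2) → 1 H
  atom 4: C, bond orders sum to 4 (valence 4) → 0 H
  atom 5: N, bond orders sum to 3 (valence 3) → 0 H
  atom 6: C, bond orders sum to 4 (valence 4) → 0 H
  atom 7: O, bond orders sum to 1 (valence 2) → 1 H
  atom 8: C, bond orders sum to 4 (valence 4) → 0 H
  atom 9: F (halogen, monovalent) → 0 H
  atom 10: C, bond orders sum to 3 (valence 4) → 1 H
  atom 11: C, bond orders sum to 4 (valence 4) → 0 H
  atom 12: O, bond orders sum to 2 (valence 2) → 0 H
  atom 13: C, bond orders sum to 1 (valence 4) → 3 H
Totals → C:7, H:6, F:1, N:1, O:4.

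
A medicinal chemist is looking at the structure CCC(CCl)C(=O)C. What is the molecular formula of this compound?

Walk through each heavy atom and fill implicit hydrogens from standard valence (C 4, N 3, O 2, S 2, halogen 1):
  atom 1: C, bond orders sum to 1 (valence 4) → 3 H
  atom 2: C, bond orders sum to 2 (valence 4) → 2 H
  atom 3: C, bond orders sum to 3 (valence 4) → 1 H
  atom 4: C, bond orders sum to 2 (valence 4) → 2 H
  atom 5: Cl (halogen, monovalent) → 0 H
  atom 6: C, bond orders sum to 4 (valence 4) → 0 H
  atom 7: O, bond orders sum to 2 (valence 2) → 0 H
  atom 8: C, bond orders sum to 1 (valence 4) → 3 H
Totals → C:6, H:11, Cl:1, O:1.
In Hill order: C6H11ClO.

C6H11ClO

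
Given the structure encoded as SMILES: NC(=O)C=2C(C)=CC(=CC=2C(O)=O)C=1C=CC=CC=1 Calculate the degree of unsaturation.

10

Degree of unsaturation = (number of rings) + (number of π bonds).
Ring closures in the SMILES: 2.
π bonds: 8 double bonds (each 1 DoU) → 8 DoU from unsaturation.
Total DoU = 2 + 8 = 10.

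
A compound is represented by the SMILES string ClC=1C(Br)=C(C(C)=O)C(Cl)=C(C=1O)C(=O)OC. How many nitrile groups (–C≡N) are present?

0

Scan the SMILES for the nitrile motif — none present.
Groups that are present: 1 ester, 1 hydroxyl, 1 ketone.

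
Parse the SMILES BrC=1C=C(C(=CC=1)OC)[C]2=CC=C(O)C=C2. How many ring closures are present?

2

In SMILES, each pair of matching ring-closure digits denotes one ring-closing bond; the number of such bonds equals the number of independent rings.
Ring-closure bonds here: 2.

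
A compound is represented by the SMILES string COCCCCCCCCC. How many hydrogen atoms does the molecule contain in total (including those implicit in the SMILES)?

Walk through each heavy atom and fill implicit hydrogens from standard valence (C 4, N 3, O 2, S 2, halogen 1):
  atom 1: C, bond orders sum to 1 (valence 4) → 3 H
  atom 2: O, bond orders sum to 2 (valence 2) → 0 H
  atom 3: C, bond orders sum to 2 (valence 4) → 2 H
  atom 4: C, bond orders sum to 2 (valence 4) → 2 H
  atom 5: C, bond orders sum to 2 (valence 4) → 2 H
  atom 6: C, bond orders sum to 2 (valence 4) → 2 H
  atom 7: C, bond orders sum to 2 (valence 4) → 2 H
  atom 8: C, bond orders sum to 2 (valence 4) → 2 H
  atom 9: C, bond orders sum to 2 (valence 4) → 2 H
  atom 10: C, bond orders sum to 2 (valence 4) → 2 H
  atom 11: C, bond orders sum to 1 (valence 4) → 3 H
Total hydrogens: 22.

22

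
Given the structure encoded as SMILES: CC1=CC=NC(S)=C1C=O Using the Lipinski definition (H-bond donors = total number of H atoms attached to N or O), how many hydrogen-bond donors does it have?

Donors: find every N or O and count the H atoms it carries.
  atom 5 (N): bond orders sum to 3 → 0 H
  atom 10 (O): bond orders sum to 2 → 0 H
Lipinski HBD = 0.

0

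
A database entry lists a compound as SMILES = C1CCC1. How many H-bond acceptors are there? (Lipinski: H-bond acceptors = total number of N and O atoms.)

N atoms: 0; O atoms: 0.
Lipinski HBA = 0 + 0 = 0.

0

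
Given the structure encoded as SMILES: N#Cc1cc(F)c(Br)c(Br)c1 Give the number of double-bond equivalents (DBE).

Molecular formula: C7H2Br2FN.
DoU = (2C + 2 + N − H − X) / 2, where X is the halogen count and O/S are ignored.
    = (2·7 + 2 + 1 − 2 − 3) / 2 = 12 / 2 = 6.

6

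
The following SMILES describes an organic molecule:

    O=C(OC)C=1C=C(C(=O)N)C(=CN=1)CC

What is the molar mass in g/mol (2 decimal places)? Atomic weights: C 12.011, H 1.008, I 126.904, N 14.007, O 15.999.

208.22 g/mol

First, the molecular formula is C10H12N2O3 (counting implicit H from valence).
  C: 10 × 12.011 = 120.110
  H: 12 × 1.008 = 12.096
  N: 2 × 14.007 = 28.014
  O: 3 × 15.999 = 47.997
Sum: 10×12.011 + 12×1.008 + 2×14.007 + 3×15.999 = 208.217 → 208.22 g/mol.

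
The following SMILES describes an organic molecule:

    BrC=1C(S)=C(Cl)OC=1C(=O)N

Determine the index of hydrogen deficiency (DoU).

4

Molecular formula: C5H3BrClNO2S.
DoU = (2C + 2 + N − H − X) / 2, where X is the halogen count and O/S are ignored.
    = (2·5 + 2 + 1 − 3 − 2) / 2 = 8 / 2 = 4.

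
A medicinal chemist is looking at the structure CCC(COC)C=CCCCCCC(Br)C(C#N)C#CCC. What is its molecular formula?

C19H30BrNO

Walk through each heavy atom and fill implicit hydrogens from standard valence (C 4, N 3, O 2, S 2, halogen 1):
  atom 1: C, bond orders sum to 1 (valence 4) → 3 H
  atom 2: C, bond orders sum to 2 (valence 4) → 2 H
  atom 3: C, bond orders sum to 3 (valence 4) → 1 H
  atom 4: C, bond orders sum to 2 (valence 4) → 2 H
  atom 5: O, bond orders sum to 2 (valence 2) → 0 H
  atom 6: C, bond orders sum to 1 (valence 4) → 3 H
  atom 7: C, bond orders sum to 3 (valence 4) → 1 H
  atom 8: C, bond orders sum to 3 (valence 4) → 1 H
  atom 9: C, bond orders sum to 2 (valence 4) → 2 H
  atom 10: C, bond orders sum to 2 (valence 4) → 2 H
  atom 11: C, bond orders sum to 2 (valence 4) → 2 H
  atom 12: C, bond orders sum to 2 (valence 4) → 2 H
  atom 13: C, bond orders sum to 2 (valence 4) → 2 H
  atom 14: C, bond orders sum to 3 (valence 4) → 1 H
  atom 15: Br (halogen, monovalent) → 0 H
  atom 16: C, bond orders sum to 3 (valence 4) → 1 H
  atom 17: C, bond orders sum to 4 (valence 4) → 0 H
  atom 18: N, bond orders sum to 3 (valence 3) → 0 H
  atom 19: C, bond orders sum to 4 (valence 4) → 0 H
  atom 20: C, bond orders sum to 4 (valence 4) → 0 H
  atom 21: C, bond orders sum to 2 (valence 4) → 2 H
  atom 22: C, bond orders sum to 1 (valence 4) → 3 H
Totals → C:19, H:30, Br:1, N:1, O:1.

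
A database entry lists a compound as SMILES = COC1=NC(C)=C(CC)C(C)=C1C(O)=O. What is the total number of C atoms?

11

Count every carbon token in the SMILES (each C, including those in ring-closure positions and inside branches).
Carbon count: 11.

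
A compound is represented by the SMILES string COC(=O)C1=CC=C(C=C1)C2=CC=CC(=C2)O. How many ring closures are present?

In SMILES, each pair of matching ring-closure digits denotes one ring-closing bond; the number of such bonds equals the number of independent rings.
Ring-closure bonds here: 2.

2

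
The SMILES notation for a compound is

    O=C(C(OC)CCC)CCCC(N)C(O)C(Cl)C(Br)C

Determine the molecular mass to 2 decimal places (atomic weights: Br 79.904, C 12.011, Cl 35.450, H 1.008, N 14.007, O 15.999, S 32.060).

First, the molecular formula is C14H27BrClNO3 (counting implicit H from valence).
  Br: 1 × 79.904 = 79.904
  C: 14 × 12.011 = 168.154
  Cl: 1 × 35.450 = 35.450
  H: 27 × 1.008 = 27.216
  N: 1 × 14.007 = 14.007
  O: 3 × 15.999 = 47.997
Sum: 1×79.904 + 14×12.011 + 1×35.450 + 27×1.008 + 1×14.007 + 3×15.999 = 372.728 → 372.73 g/mol.

372.73 g/mol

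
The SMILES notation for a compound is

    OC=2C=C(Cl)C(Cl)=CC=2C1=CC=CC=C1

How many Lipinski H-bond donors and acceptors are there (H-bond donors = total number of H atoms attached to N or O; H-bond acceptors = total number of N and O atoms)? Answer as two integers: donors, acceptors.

Donors: find every N or O and count the H atoms it carries.
  atom 1 (O): bond orders sum to 1 → 1 H
Lipinski HBD = 1.
Acceptors: N atoms = 0, O atoms = 1 → HBA = 1.

1, 1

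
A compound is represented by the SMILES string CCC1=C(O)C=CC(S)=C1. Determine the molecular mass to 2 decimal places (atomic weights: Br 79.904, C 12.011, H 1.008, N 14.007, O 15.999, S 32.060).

154.23 g/mol

First, the molecular formula is C8H10OS (counting implicit H from valence).
  C: 8 × 12.011 = 96.088
  H: 10 × 1.008 = 10.080
  O: 1 × 15.999 = 15.999
  S: 1 × 32.060 = 32.060
Sum: 8×12.011 + 10×1.008 + 1×15.999 + 1×32.060 = 154.227 → 154.23 g/mol.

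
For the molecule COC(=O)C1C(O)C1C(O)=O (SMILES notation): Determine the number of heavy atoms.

11

Every atom symbol written in the SMILES (organic subset) is one heavy atom; implicit H are not written.
Heavy atoms by element → C:6, O:5.
Total: 11.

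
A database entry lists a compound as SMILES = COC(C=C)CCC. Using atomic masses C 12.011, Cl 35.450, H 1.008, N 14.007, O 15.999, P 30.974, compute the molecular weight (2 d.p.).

First, the molecular formula is C7H14O (counting implicit H from valence).
  C: 7 × 12.011 = 84.077
  H: 14 × 1.008 = 14.112
  O: 1 × 15.999 = 15.999
Sum: 7×12.011 + 14×1.008 + 1×15.999 = 114.188 → 114.19 g/mol.

114.19 g/mol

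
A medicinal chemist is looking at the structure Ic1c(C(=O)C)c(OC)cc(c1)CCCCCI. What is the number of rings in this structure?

1

In SMILES, each pair of matching ring-closure digits denotes one ring-closing bond; the number of such bonds equals the number of independent rings.
Ring-closure bonds here: 1.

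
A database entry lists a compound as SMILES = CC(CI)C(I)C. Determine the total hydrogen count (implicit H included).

10

Walk through each heavy atom and fill implicit hydrogens from standard valence (C 4, N 3, O 2, S 2, halogen 1):
  atom 1: C, bond orders sum to 1 (valence 4) → 3 H
  atom 2: C, bond orders sum to 3 (valence 4) → 1 H
  atom 3: C, bond orders sum to 2 (valence 4) → 2 H
  atom 4: I (halogen, monovalent) → 0 H
  atom 5: C, bond orders sum to 3 (valence 4) → 1 H
  atom 6: I (halogen, monovalent) → 0 H
  atom 7: C, bond orders sum to 1 (valence 4) → 3 H
Total hydrogens: 10.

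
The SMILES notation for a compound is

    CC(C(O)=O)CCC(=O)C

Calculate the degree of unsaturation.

2

Degree of unsaturation = (number of rings) + (number of π bonds).
Ring closures in the SMILES: 0.
π bonds: 2 double bonds (each 1 DoU) → 2 DoU from unsaturation.
Total DoU = 0 + 2 = 2.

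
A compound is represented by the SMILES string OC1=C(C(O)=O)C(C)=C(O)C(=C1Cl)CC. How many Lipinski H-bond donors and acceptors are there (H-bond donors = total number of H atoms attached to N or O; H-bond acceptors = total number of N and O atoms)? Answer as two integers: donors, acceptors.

Donors: find every N or O and count the H atoms it carries.
  atom 1 (O): bond orders sum to 1 → 1 H
  atom 5 (O): bond orders sum to 1 → 1 H
  atom 6 (O): bond orders sum to 2 → 0 H
  atom 10 (O): bond orders sum to 1 → 1 H
Lipinski HBD = 3.
Acceptors: N atoms = 0, O atoms = 4 → HBA = 4.

3, 4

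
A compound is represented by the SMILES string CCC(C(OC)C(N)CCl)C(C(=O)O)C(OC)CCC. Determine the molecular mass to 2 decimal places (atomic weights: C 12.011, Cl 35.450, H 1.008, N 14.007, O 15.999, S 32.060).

First, the molecular formula is C14H28ClNO4 (counting implicit H from valence).
  C: 14 × 12.011 = 168.154
  Cl: 1 × 35.450 = 35.450
  H: 28 × 1.008 = 28.224
  N: 1 × 14.007 = 14.007
  O: 4 × 15.999 = 63.996
Sum: 14×12.011 + 1×35.450 + 28×1.008 + 1×14.007 + 4×15.999 = 309.831 → 309.83 g/mol.

309.83 g/mol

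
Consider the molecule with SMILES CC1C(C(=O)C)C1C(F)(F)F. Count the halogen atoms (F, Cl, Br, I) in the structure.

3

Halogen atoms appear at heavy-atom positions 9, 10, 11 (3×F).
Other groups present: 1 ketone.
Halogen count: 3.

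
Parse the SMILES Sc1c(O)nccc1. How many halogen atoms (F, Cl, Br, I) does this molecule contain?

0

Scan the SMILES for the halogen motif — none present.
Groups that are present: 1 hydroxyl, 1 thiol.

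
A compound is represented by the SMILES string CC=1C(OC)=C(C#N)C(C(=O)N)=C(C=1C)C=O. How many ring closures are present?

In SMILES, each pair of matching ring-closure digits denotes one ring-closing bond; the number of such bonds equals the number of independent rings.
Ring-closure bonds here: 1.

1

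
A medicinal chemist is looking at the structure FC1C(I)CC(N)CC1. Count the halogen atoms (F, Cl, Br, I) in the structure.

2

Halogen atoms appear at heavy-atom positions 1, 4 (1×F, 1×I).
Other groups present: 1 primary amine.
Halogen count: 2.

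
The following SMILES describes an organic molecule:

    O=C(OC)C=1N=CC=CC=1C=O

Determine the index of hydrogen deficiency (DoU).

6

Molecular formula: C8H7NO3.
DoU = (2C + 2 + N − H − X) / 2, where X is the halogen count and O/S are ignored.
    = (2·8 + 2 + 1 − 7 − 0) / 2 = 12 / 2 = 6.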